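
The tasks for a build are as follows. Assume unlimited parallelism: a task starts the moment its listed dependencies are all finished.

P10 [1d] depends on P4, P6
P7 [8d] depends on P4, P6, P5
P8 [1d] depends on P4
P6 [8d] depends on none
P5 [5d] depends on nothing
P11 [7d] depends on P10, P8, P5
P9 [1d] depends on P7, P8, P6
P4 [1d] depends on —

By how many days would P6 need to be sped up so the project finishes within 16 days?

1

Current finish: 17 days; target: 16.
P6 is on every critical path, so each day cut from P6 cuts the finish by one (this holds down to a finish of 14).
Need 17 − 16 = 1 day off P6 → P6 becomes 7 days, finish becomes 16.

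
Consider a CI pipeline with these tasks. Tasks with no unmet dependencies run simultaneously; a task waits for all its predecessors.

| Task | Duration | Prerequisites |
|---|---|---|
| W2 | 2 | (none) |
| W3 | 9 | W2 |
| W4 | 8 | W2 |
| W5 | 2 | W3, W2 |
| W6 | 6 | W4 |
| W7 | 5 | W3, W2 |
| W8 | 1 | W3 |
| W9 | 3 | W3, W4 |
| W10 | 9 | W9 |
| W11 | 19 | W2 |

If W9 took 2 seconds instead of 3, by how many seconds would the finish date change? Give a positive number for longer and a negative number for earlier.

Critical path before the change: W2→W3→W9→W10 = 2+9+3+9 = 23 giving 23 seconds.
W9 is on the critical path; changing it to 2 makes that path 22 seconds.
The critical path is still W2→W3→W9→W10; finish is now 22 seconds.
Change in finish: 22 − 23 = -1 seconds.

-1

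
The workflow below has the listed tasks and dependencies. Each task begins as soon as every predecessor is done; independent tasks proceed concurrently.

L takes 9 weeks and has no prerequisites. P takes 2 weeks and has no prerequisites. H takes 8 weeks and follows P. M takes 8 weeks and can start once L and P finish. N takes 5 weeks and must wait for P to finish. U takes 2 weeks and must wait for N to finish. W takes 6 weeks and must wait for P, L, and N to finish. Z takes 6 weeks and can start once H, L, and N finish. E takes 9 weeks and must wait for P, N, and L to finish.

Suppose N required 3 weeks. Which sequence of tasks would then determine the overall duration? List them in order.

L, E

Critical path before the change: L→E = 9+9 = 18 giving 18 weeks.
The longest path through N is only 16 weeks, so N has float 2.
That remains the longest chain; total 18 weeks.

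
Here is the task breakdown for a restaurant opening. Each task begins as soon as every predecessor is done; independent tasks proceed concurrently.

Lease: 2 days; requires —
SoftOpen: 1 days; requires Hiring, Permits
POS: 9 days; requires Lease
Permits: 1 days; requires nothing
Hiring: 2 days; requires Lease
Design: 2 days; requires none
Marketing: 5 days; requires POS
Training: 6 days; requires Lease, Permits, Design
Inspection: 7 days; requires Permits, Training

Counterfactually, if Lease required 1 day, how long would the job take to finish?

Baseline: Lease→POS→Marketing = 2+9+5 = 16 → 16 days.
Lease lies on that path, so at 1 day the path becomes 15 days.
That remains the longest chain; total 15 days.

15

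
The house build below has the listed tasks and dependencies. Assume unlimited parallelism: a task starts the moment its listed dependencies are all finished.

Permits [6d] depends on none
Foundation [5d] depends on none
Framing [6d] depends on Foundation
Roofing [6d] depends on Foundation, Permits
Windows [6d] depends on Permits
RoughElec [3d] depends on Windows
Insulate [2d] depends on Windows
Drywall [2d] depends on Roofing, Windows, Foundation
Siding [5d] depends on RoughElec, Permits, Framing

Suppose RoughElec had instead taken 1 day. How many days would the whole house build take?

18

Actual critical path: Permits→Windows→RoughElec→Siding = 6+6+3+5 = 20 ⇒ 20 days.
Since RoughElec is critical, the -2 change carries straight to that chain (now 18 days).
That remains the longest chain; total 18 days.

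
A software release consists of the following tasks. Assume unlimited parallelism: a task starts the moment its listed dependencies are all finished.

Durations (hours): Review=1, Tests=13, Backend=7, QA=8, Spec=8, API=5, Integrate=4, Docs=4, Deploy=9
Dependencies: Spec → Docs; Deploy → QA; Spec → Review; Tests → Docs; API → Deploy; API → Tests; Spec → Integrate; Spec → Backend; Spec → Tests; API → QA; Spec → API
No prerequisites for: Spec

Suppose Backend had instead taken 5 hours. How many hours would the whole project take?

30

As given, the longest chain is Spec→API→Tests→Docs = 8+5+13+4 = 30, so the finish is 30 hours.
Backend is off the critical path — its longest chain is 15 hours, giving 15 of slack.
The critical path is still Spec→API→Tests→Docs; finish is now 30 hours.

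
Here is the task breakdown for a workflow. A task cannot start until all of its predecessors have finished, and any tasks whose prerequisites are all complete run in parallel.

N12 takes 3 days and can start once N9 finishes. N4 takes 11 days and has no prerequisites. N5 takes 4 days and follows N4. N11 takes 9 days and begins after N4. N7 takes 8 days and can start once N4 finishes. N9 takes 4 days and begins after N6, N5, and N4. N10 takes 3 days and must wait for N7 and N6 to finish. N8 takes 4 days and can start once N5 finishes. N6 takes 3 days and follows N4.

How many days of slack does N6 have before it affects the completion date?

Critical path: N4→N5→N9→N12 = 11+4+4+3 = 22, so the finish is 22 days.
N6 finishes as early as 14 and must finish by 15.
Slack of N6 = 12 − 11 = 1 day.

1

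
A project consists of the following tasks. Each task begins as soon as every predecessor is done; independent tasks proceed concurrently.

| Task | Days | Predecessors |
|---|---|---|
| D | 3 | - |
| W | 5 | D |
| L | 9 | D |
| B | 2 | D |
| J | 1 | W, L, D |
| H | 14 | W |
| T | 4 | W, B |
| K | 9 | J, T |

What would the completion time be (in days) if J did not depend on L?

22

Before: longest chain D→W→H = 3+5+14 = 22, finish 22.
Without L→J, J's earliest start moves from 12 to 8.
The longest chain is now D→W→H = 3+5+14 = 22, so the schedule takes 22 days.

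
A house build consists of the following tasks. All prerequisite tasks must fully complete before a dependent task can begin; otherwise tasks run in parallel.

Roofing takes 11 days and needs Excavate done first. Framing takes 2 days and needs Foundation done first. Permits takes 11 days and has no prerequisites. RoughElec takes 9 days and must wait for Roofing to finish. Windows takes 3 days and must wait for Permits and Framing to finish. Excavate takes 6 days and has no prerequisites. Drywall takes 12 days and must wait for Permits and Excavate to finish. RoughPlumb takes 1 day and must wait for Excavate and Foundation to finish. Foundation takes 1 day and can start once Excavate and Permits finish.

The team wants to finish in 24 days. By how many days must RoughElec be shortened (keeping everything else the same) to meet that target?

2

Current finish: 26 days; target: 24.
RoughElec is on every critical path, so each day cut from RoughElec cuts the finish by one (this holds down to a finish of 23).
Need 26 − 24 = 2 days off RoughElec → RoughElec becomes 7 days, finish becomes 24.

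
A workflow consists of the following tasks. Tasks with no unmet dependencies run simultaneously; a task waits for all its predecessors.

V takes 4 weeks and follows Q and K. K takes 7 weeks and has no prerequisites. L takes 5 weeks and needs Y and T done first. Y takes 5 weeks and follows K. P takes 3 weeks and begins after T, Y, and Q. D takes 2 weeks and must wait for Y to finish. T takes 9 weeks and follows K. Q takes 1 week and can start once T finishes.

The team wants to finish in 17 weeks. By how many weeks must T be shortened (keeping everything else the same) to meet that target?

Current finish: 21 weeks; target: 17.
T is on every critical path, so each week cut from T cuts the finish by one (this holds down to a finish of 17).
Need 21 − 17 = 4 weeks off T → T becomes 5 weeks, finish becomes 17.

4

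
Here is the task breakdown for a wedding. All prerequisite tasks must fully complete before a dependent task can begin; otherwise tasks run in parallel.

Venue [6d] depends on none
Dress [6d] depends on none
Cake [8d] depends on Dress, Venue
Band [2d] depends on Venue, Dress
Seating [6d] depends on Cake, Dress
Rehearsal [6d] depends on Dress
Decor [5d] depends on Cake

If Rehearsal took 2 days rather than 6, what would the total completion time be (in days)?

20

Critical path before the change: Venue→Cake→Seating = 6+8+6 = 20 giving 20 days.
The longest path through Rehearsal is only 12 days, so Rehearsal has float 8.
No other chain overtakes it, so the finish is 20 days.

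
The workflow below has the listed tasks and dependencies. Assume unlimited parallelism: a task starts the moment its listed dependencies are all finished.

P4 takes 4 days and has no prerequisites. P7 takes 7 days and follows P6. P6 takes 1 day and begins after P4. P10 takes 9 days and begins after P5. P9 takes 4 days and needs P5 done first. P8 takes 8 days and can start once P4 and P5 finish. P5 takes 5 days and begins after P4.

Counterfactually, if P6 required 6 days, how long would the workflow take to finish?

As given, the longest chain is P4→P5→P10 = 4+5+9 = 18, so the finish is 18 days.
The longest path through P6 is only 12 days, so P6 has float 6.
That remains the longest chain; total 18 days.

18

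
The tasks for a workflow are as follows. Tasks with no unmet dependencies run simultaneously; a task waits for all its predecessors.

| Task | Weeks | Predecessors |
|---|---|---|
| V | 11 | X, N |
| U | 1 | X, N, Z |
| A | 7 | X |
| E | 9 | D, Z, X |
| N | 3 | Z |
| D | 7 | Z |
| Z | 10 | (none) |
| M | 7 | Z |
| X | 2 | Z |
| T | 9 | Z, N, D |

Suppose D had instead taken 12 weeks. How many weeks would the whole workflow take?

31

The binding path is Z→D→E = 10+7+9 = 26; finish at 26 weeks.
D is on the critical path; changing it to 12 makes that path 31 weeks.
The critical path is still Z→D→E; finish is now 31 weeks.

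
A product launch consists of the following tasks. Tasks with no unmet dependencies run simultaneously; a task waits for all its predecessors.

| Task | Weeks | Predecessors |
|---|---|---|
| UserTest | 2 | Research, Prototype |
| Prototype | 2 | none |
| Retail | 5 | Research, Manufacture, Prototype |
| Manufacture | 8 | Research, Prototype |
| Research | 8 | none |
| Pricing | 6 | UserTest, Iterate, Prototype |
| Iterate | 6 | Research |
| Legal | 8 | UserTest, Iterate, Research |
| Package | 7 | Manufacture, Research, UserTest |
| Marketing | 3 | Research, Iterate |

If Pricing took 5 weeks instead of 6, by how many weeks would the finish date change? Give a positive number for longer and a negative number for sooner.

0

As given, the longest chain is Research→Manufacture→Package = 8+8+7 = 23, so the finish is 23 weeks.
Pricing has 3 weeks of float (longest path through it is 20).
No other chain overtakes it, so the finish is 23 weeks.
Change in finish: 23 − 23 = +0 weeks.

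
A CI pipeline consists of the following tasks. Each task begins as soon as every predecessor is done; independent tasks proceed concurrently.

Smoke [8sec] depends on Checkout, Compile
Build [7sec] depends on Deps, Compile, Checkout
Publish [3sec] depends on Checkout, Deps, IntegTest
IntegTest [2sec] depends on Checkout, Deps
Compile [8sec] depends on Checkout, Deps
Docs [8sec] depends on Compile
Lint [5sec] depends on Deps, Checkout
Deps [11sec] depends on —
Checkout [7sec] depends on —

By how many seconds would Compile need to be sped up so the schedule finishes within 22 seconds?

Current finish: 27 seconds; target: 22.
Compile is on every critical path, so each second cut from Compile cuts the finish by one (this holds down to a finish of 20).
Need 27 − 22 = 5 seconds off Compile → Compile becomes 3 seconds, finish becomes 22.

5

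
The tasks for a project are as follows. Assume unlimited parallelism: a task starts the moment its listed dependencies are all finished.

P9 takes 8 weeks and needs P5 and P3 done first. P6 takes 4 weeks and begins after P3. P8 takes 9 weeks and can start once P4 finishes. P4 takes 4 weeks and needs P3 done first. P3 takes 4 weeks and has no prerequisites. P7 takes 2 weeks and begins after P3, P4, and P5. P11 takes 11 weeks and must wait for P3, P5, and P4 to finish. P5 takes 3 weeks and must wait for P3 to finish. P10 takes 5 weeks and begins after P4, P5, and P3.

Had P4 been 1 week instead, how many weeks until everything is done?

Actual critical path: P3→P4→P11 = 4+4+11 = 19 ⇒ 19 weeks.
P4 is on the critical path; changing it to 1 makes that path 16 weeks.
Now P3→P5→P11 = 4+3+11 = 18 is longest, so the finish becomes 18 weeks.

18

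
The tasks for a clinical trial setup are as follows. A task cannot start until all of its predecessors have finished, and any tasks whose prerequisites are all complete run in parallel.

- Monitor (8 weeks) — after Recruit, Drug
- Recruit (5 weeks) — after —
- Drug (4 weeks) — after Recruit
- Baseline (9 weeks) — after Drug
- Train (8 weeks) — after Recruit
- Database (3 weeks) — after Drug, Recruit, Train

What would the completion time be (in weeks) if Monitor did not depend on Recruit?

18

Original critical path: Recruit→Drug→Baseline = 5+4+9 = 18 ⇒ 18 weeks.
Dropping Recruit→Monitor doesn't change Monitor's earliest start (9); another predecessor still binds.
After: Recruit→Drug→Baseline = 5+4+9 = 18 → 18 weeks.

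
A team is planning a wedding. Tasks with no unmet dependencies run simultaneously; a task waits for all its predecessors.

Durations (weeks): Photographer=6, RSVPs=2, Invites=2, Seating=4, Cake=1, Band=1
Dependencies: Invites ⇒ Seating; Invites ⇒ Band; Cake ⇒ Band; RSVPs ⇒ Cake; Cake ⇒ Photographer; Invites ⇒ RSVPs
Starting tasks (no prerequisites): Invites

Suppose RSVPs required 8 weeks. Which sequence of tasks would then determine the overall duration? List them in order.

Invites, RSVPs, Cake, Photographer

Critical path before the change: Invites→RSVPs→Cake→Photographer = 2+2+1+6 = 11 giving 11 weeks.
RSVPs lies on that path, so at 8 weeks the path becomes 17 weeks.
No other chain overtakes it, so the finish is 17 weeks.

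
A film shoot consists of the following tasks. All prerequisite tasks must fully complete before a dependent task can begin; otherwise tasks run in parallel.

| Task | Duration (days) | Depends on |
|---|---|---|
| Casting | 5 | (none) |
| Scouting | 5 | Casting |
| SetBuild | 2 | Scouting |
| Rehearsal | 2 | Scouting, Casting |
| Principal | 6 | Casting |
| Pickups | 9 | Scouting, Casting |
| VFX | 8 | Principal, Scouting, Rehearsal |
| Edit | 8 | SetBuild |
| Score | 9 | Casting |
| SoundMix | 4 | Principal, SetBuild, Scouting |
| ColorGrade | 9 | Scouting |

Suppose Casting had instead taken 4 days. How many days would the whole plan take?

19

Critical path before the change: Casting→Scouting→SetBuild→Edit = 5+5+2+8 = 20 giving 20 days.
Casting is on the critical path; changing it to 4 makes that path 19 days.
That remains the longest chain; total 19 days.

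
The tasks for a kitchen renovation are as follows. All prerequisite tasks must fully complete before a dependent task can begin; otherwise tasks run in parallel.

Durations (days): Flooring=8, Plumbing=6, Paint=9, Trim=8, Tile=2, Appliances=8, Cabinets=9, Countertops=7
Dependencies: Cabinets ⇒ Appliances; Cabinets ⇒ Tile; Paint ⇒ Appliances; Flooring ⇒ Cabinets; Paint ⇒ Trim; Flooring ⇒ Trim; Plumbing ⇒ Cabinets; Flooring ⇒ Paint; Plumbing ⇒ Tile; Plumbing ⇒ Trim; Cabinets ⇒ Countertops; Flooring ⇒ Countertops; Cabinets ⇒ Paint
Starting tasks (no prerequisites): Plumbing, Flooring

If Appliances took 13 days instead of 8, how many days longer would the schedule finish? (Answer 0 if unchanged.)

5

Actual critical path: Flooring→Cabinets→Paint→Appliances = 8+9+9+8 = 34 ⇒ 34 days.
Appliances is on the critical path; changing it to 13 makes that path 39 days.
That remains the longest chain; total 39 days.
Change in finish: 39 − 34 = +5 days.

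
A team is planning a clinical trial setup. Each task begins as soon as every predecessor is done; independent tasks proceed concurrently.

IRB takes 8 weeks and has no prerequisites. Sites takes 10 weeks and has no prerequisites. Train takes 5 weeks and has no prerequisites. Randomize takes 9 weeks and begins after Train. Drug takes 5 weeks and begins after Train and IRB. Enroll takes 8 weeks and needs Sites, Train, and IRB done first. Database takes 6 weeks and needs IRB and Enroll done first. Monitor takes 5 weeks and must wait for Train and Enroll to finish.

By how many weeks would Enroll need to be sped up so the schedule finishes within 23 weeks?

Current finish: 24 weeks; target: 23.
Enroll is on every critical path, so each week cut from Enroll cuts the finish by one (this holds down to a finish of 17).
Need 24 − 23 = 1 week off Enroll → Enroll becomes 7 weeks, finish becomes 23.

1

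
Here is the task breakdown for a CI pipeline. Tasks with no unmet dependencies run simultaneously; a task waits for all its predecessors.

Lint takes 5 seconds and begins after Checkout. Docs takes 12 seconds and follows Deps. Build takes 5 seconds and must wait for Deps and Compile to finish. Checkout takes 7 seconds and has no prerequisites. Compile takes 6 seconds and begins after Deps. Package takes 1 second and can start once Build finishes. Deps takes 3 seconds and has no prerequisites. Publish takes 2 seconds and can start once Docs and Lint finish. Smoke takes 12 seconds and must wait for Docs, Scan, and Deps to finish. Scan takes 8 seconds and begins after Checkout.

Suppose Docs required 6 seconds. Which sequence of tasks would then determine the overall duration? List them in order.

Checkout, Scan, Smoke

Critical path before the change: Deps→Docs→Smoke = 3+12+12 = 27 giving 27 seconds.
Docs lies on that path, so at 6 seconds the path becomes 21 seconds.
New critical path: Checkout→Scan→Smoke = 7+8+12 = 27 ⇒ 27 seconds.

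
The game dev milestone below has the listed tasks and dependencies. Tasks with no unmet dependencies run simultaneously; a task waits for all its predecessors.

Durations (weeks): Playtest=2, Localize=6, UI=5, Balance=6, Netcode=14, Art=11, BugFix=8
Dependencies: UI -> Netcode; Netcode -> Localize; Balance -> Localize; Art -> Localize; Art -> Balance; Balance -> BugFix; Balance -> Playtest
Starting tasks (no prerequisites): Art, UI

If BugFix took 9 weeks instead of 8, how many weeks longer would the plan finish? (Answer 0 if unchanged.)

1

Actual critical path: Art→Balance→BugFix = 11+6+8 = 25 ⇒ 25 weeks.
Since BugFix is critical, the +1 change carries straight to that chain (now 26 weeks).
The critical path is still Art→Balance→BugFix; finish is now 26 weeks.
Change in finish: 26 − 25 = +1 weeks.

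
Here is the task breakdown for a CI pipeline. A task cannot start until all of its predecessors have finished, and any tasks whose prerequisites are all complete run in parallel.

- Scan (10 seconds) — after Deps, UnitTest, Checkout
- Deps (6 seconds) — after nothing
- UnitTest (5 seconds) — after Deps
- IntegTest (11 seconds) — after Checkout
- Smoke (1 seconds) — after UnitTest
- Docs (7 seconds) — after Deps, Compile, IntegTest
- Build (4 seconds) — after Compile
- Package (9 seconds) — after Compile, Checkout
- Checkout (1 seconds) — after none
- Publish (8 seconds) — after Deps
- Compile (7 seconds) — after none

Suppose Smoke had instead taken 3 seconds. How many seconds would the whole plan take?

Actual critical path: Deps→UnitTest→Scan = 6+5+10 = 21 ⇒ 21 seconds.
Smoke has 9 seconds of float (longest path through it is 12).
The critical path is still Deps→UnitTest→Scan; finish is now 21 seconds.

21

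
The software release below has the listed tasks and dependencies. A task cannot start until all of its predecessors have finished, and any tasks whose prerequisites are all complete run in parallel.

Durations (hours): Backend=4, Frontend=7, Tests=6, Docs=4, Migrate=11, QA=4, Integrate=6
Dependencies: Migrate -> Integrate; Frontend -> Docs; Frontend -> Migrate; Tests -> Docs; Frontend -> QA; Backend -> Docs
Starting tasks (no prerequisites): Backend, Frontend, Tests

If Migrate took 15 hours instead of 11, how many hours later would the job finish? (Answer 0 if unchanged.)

4

Baseline: Frontend→Migrate→Integrate = 7+11+6 = 24 → 24 hours.
Migrate lies on that path, so at 15 hours the path becomes 28 hours.
No other chain overtakes it, so the finish is 28 hours.
Change in finish: 28 − 24 = +4 hours.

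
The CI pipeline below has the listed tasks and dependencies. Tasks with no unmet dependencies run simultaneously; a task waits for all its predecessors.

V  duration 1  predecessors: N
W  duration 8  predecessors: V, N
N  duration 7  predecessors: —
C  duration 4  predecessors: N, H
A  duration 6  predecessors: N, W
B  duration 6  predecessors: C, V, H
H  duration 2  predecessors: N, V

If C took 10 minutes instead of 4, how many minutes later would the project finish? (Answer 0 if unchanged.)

Actual critical path: N→V→W→A = 7+1+8+6 = 22 ⇒ 22 minutes.
The longest path through C is only 20 minutes, so C has float 2.
New critical path: N→V→H→C→B = 7+1+2+10+6 = 26 ⇒ 26 minutes.
Change in finish: 26 − 22 = +4 minutes.

4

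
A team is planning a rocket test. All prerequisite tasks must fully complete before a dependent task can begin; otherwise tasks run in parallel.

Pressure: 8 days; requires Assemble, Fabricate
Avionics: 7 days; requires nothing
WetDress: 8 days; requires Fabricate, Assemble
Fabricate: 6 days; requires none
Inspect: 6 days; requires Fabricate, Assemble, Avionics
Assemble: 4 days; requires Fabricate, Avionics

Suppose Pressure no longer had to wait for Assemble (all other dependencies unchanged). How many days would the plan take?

Before: longest chain Avionics→Assemble→Pressure = 7+4+8 = 19, finish 19.
Without Assemble→Pressure, Pressure's earliest start moves from 11 to 6.
After: Avionics→Assemble→WetDress = 7+4+8 = 19 → 19 days.

19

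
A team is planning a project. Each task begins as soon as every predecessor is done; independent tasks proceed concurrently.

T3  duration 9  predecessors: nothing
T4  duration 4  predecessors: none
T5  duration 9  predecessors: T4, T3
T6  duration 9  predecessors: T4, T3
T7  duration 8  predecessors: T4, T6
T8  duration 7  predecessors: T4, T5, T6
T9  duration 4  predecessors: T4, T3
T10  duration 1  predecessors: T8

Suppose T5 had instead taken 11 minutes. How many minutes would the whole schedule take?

28

Actual critical path: T3→T5→T8→T10 = 9+9+7+1 = 26 ⇒ 26 minutes.
T5 is on the critical path; changing it to 11 makes that path 28 minutes.
The critical path is still T3→T5→T8→T10; finish is now 28 minutes.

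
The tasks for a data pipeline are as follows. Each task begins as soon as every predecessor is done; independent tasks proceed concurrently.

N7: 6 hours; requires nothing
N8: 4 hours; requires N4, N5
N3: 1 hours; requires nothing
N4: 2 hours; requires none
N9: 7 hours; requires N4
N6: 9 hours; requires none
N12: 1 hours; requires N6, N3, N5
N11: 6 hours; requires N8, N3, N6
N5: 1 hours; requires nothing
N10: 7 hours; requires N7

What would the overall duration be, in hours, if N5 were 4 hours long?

Baseline: N6→N11 = 9+6 = 15 → 15 hours.
The longest path through N5 is only 11 hours, so N5 has float 4.
The critical path is still N6→N11; finish is now 15 hours.

15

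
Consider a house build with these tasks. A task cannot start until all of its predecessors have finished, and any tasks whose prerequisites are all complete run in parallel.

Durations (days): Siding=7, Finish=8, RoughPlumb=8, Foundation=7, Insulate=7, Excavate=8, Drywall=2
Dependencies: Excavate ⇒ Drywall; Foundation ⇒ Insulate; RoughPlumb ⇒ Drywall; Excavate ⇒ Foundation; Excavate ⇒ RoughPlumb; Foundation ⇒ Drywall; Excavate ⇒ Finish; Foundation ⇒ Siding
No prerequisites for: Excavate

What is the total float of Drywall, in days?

Critical path: Excavate→Foundation→Insulate = 8+7+7 = 22, so the finish is 22 days.
The longest chain containing Drywall totals 18 days.
Slack of Drywall = 20 − 16 = 4 days.

4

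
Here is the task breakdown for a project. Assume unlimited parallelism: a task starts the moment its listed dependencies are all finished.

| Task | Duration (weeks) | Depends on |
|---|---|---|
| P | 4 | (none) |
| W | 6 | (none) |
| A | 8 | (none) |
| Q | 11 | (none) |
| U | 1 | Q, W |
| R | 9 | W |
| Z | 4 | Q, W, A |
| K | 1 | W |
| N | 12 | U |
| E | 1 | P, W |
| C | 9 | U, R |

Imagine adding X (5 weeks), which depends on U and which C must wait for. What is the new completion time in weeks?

26

Originally the plan takes 24 weeks.
With X inserted, C now waits for max(U, R, X).
New critical path: Q→U→X→C = 11+1+5+9 = 26 ⇒ 26 weeks.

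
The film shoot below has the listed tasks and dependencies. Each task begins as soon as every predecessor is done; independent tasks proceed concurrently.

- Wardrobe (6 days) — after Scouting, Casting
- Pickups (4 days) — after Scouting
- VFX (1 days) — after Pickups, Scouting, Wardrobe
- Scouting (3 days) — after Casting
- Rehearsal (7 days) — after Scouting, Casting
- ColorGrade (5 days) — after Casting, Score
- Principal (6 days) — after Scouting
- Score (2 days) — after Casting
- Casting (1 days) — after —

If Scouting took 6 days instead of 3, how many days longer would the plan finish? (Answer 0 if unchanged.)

3

Critical path before the change: Casting→Scouting→Wardrobe→VFX = 1+3+6+1 = 11 giving 11 days.
Since Scouting is critical, the +3 change carries straight to that chain (now 14 days).
That remains the longest chain; total 14 days.
Change in finish: 14 − 11 = +3 days.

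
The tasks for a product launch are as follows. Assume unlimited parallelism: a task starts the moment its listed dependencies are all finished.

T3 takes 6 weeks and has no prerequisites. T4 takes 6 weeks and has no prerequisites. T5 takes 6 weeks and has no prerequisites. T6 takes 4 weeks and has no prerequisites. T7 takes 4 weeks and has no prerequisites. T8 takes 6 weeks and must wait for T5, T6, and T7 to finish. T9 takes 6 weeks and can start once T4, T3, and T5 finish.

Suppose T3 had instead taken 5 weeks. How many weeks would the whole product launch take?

12

The binding path is T3→T9 = 6+6 = 12; finish at 12 weeks.
T3 is on the critical path; changing it to 5 makes that path 11 weeks.
Now T4→T9 = 6+6 = 12 is longest, so the finish becomes 12 weeks.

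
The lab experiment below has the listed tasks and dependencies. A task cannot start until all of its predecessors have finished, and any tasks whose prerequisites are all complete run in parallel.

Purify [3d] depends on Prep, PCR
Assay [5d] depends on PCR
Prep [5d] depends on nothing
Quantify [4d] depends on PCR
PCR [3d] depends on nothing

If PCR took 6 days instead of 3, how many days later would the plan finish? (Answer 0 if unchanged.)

Actual critical path: PCR→Assay = 3+5 = 8 ⇒ 8 days.
PCR is on the critical path; changing it to 6 makes that path 11 days.
No other chain overtakes it, so the finish is 11 days.
Change in finish: 11 − 8 = +3 days.

3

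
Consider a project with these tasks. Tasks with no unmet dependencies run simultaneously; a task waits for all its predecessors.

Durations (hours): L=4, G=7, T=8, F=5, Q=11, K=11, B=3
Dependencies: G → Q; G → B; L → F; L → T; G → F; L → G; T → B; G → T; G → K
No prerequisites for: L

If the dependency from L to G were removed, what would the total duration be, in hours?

18

Original critical path: L→G→T→B = 4+7+8+3 = 22 ⇒ 22 hours.
Without L→G, G's earliest start moves from 4 to 0.
The longest chain is now G→T→B = 7+8+3 = 18, so the job takes 18 hours.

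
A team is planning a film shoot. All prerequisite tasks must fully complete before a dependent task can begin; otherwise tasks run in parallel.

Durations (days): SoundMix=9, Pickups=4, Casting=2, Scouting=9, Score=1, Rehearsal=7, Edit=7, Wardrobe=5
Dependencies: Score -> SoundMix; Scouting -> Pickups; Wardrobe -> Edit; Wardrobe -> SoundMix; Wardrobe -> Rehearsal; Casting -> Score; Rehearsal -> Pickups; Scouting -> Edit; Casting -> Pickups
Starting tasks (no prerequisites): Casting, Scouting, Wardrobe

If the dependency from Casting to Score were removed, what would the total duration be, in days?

16

Original critical path: Scouting→Edit = 9+7 = 16 ⇒ 16 days.
Without Casting→Score, Score's earliest start moves from 2 to 0.
The longest chain is now Scouting→Edit = 9+7 = 16, so the job takes 16 days.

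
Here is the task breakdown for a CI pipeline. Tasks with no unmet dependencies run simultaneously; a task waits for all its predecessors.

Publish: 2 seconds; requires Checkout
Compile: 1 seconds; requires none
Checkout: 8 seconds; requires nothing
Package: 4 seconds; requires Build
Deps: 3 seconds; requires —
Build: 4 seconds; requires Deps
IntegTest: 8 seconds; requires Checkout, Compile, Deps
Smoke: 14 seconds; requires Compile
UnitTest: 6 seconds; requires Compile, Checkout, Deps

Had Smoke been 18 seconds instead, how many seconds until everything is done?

19

As given, the longest chain is Checkout→IntegTest = 8+8 = 16, so the finish is 16 seconds.
Smoke is off the critical path — its longest chain is 15 seconds, giving 1 of slack.
New critical path: Compile→Smoke = 1+18 = 19 ⇒ 19 seconds.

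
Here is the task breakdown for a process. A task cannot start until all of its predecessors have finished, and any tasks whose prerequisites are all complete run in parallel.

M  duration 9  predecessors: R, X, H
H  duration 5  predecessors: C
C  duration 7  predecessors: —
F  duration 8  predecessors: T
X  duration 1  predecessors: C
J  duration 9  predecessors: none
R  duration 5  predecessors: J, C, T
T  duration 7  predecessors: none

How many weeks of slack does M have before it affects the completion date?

J→R→M = 9+5+9 = 23 sets the makespan at 23 weeks.
M finishes as early as 23 and must finish by 23.
Slack of M = 14 − 14 = 0 weeks.

0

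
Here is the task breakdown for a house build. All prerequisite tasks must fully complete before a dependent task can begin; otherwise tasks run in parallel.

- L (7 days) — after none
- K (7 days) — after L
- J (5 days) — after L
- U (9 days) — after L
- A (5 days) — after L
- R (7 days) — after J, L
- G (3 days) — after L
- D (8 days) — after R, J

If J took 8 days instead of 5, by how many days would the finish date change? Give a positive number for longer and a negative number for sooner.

3

Baseline: L→J→R→D = 7+5+7+8 = 27 → 27 days.
J lies on that path, so at 8 days the path becomes 30 days.
The critical path is still L→J→R→D; finish is now 30 days.
Change in finish: 30 − 27 = +3 days.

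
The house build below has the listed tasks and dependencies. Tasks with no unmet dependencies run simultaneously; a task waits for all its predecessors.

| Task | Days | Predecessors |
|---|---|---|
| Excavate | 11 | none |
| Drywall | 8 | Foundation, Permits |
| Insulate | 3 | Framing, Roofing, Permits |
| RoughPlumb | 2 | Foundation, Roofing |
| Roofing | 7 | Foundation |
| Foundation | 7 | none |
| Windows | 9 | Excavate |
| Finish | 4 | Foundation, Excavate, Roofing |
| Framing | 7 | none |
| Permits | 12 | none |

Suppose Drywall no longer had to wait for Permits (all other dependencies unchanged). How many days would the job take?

20

Before: longest chain Permits→Drywall = 12+8 = 20, finish 20.
Without Permits→Drywall, Drywall's earliest start moves from 12 to 7.
New critical path: Excavate→Windows = 11+9 = 20 ⇒ 20 days.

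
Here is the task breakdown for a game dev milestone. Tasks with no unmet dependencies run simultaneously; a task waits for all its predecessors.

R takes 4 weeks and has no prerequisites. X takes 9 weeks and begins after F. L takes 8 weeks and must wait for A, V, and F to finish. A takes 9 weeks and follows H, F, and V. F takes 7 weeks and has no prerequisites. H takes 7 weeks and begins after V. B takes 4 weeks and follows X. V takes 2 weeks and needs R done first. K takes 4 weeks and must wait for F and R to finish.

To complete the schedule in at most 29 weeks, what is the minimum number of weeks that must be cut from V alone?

1

Current finish: 30 weeks; target: 29.
V is on every critical path, so each week cut from V cuts the finish by one (this holds down to a finish of 29).
Need 30 − 29 = 1 week off V → V becomes 1 week, finish becomes 29.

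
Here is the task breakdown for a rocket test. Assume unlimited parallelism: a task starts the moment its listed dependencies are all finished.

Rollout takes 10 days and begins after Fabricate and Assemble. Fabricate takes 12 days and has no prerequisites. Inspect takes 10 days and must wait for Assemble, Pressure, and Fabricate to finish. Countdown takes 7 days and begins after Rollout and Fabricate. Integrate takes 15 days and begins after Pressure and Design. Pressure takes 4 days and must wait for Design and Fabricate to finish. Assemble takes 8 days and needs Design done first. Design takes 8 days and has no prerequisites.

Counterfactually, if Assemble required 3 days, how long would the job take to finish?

31

The binding path is Design→Assemble→Rollout→Countdown = 8+8+10+7 = 33; finish at 33 days.
Assemble is on the critical path; changing it to 3 makes that path 28 days.
The binding chain switches to Fabricate→Pressure→Integrate = 12+4+15 = 31; finish 31 days.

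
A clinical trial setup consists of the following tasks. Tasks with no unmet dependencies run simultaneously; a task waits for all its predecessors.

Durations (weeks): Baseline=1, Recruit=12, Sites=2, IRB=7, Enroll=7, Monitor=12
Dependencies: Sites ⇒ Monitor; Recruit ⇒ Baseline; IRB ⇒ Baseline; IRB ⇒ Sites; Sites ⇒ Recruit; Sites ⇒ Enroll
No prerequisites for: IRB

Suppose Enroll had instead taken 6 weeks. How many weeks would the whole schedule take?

Baseline: IRB→Sites→Recruit→Baseline = 7+2+12+1 = 22 → 22 weeks.
The longest path through Enroll is only 16 weeks, so Enroll has float 6.
No other chain overtakes it, so the finish is 22 weeks.

22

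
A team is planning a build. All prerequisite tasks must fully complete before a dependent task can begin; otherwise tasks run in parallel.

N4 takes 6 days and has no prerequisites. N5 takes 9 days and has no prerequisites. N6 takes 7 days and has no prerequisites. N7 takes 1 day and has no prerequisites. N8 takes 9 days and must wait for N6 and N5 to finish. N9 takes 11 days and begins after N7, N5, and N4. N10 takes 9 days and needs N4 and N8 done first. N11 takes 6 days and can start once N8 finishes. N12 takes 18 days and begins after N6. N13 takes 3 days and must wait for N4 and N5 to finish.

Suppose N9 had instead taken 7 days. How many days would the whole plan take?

27

The binding path is N5→N8→N10 = 9+9+9 = 27; finish at 27 days.
N9 has 7 days of float (longest path through it is 20).
No other chain overtakes it, so the finish is 27 days.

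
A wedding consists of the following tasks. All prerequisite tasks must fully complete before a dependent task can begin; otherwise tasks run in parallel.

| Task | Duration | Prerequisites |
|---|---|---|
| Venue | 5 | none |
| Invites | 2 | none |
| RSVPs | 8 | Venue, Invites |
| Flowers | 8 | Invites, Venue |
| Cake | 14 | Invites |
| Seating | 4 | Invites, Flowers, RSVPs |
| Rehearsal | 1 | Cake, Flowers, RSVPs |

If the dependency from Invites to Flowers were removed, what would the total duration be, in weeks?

17

Original critical path: Venue→RSVPs→Seating = 5+8+4 = 17 ⇒ 17 weeks.
Dropping Invites→Flowers doesn't change Flowers's earliest start (5); another predecessor still binds.
After: Venue→RSVPs→Seating = 5+8+4 = 17 → 17 weeks.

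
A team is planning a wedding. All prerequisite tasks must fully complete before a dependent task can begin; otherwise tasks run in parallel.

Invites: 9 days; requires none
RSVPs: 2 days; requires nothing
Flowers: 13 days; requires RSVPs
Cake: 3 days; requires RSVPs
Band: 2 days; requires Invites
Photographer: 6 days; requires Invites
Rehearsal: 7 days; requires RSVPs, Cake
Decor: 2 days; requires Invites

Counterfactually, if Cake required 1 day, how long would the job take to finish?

Actual critical path: Invites→Photographer = 9+6 = 15 ⇒ 15 days.
Cake is off the critical path — its longest chain is 12 days, giving 3 of slack.
The critical path is still Invites→Photographer; finish is now 15 days.

15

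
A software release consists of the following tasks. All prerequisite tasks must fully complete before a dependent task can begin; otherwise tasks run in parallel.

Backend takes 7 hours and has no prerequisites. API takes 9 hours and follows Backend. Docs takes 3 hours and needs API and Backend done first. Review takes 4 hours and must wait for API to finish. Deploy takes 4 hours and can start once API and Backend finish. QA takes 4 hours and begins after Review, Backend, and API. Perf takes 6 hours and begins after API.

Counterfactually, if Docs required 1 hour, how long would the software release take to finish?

Actual critical path: Backend→API→Review→QA = 7+9+4+4 = 24 ⇒ 24 hours.
Docs has 5 hours of float (longest path through it is 19).
That remains the longest chain; total 24 hours.

24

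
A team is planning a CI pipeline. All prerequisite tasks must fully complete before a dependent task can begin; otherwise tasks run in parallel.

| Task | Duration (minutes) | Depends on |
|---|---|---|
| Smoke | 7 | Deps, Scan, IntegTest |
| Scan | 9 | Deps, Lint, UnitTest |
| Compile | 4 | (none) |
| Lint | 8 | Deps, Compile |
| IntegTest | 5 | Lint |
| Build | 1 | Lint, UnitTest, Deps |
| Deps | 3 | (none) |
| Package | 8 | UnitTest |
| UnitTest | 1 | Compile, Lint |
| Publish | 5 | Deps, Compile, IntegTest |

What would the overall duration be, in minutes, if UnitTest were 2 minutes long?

30

As given, the longest chain is Compile→Lint→UnitTest→Scan→Smoke = 4+8+1+9+7 = 29, so the finish is 29 minutes.
Since UnitTest is critical, the +1 change carries straight to that chain (now 30 minutes).
No other chain overtakes it, so the finish is 30 minutes.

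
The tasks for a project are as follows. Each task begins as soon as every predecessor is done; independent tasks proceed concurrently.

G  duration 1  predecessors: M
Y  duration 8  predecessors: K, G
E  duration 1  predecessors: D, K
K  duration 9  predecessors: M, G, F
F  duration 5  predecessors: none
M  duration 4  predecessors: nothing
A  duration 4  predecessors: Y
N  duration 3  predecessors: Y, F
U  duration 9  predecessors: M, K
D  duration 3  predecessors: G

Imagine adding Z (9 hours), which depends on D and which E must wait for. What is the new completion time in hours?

Originally the plan takes 26 hours.
With Z inserted, E now waits for max(D, K, Z).
New critical path: M→G→K→Y→A = 4+1+9+8+4 = 26 ⇒ 26 hours.

26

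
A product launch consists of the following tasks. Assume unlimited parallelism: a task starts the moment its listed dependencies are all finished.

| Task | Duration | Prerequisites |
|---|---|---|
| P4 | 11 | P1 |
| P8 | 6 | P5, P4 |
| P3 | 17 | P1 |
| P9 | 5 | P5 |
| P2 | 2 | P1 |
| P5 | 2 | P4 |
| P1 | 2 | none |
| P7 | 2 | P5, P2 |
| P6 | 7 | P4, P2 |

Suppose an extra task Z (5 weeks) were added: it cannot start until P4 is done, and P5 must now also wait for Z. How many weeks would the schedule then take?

26

Originally the schedule takes 21 weeks.
With Z inserted, P5 now waits for max(P4, Z).
New critical path: P1→P4→Z→P5→P8 = 2+11+5+2+6 = 26 ⇒ 26 weeks.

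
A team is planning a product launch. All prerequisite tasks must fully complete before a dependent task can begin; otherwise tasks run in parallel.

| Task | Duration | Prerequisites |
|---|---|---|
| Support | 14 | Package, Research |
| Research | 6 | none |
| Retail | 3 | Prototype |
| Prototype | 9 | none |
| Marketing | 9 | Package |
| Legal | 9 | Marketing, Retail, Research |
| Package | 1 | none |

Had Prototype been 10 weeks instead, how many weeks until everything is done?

The binding path is Prototype→Retail→Legal = 9+3+9 = 21; finish at 21 weeks.
Prototype is on the critical path; changing it to 10 makes that path 22 weeks.
No other chain overtakes it, so the finish is 22 weeks.

22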